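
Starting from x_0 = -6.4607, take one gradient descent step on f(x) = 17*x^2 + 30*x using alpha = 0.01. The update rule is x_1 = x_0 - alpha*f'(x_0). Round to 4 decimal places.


We compute the gradient at x_0 and apply the update.
f'(x) = 34*x + 30
f'(-6.4607) = 34*-6.4607 + 30 = -189.6638
x_1 = -6.4607 - 0.01*-189.6638 = -4.5641


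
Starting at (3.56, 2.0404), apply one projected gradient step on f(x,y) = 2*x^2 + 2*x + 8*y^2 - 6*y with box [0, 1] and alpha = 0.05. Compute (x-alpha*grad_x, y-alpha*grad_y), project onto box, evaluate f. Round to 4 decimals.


Step 1: Compute gradient at (3.56, 2.0404).
grad_x = 2*2*3.56 + 2 = 16.24
grad_y = 2*8*2.0404 - 6 = 26.6464
Step 2: Gradient step.
x_raw = 3.56 - 0.05*16.24 = 2.748
y_raw = 2.0404 - 0.05*26.6464 = 0.7081
Step 3: Project onto [0, 1].
x_proj = clip(2.748) = 1.0
y_proj = clip(0.7081) = 0.7081
Step 4: Evaluate f.
f(1.0, 0.7081) = 3.7625


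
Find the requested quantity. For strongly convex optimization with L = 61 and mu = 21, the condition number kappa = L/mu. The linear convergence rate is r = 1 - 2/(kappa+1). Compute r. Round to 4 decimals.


Step 1: Compute the condition number.
kappa = L/mu = 61/21 = 2.9048
Step 2: Compute the convergence rate.
r = 1 - 2/(kappa + 1) = 1 - 2*mu/(L + mu) = (L - mu)/(L + mu) = 40/82 = 0.4878


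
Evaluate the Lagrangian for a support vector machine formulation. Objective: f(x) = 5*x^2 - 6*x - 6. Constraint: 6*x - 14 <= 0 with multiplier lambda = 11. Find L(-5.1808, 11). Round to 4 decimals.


Step 1: Evaluate f(x).
f(-5.1808) = 5*(-5.1808)^2 - 6*(-5.1808) - 6 = 159.2882
Step 2: Evaluate g(x).
g(-5.1808) = 6*-5.1808 - 14 = -45.0848
Step 3: Compute Lagrangian.
L = 159.2882 + 11*-45.0848 = -336.6446


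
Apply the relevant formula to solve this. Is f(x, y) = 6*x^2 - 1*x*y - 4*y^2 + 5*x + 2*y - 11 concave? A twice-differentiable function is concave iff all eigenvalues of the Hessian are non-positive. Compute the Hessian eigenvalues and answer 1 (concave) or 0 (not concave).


The Hessian of f(x,y) = 6*x^2 - 1*x*y - 4*y^2 + 5*x + 2*y - 11 is:
H = [[12, -1], [-1, -8]]
Trace = 12 - 8 = 4
Determinant = 12*-8 - (-1)^2 = -97
Discriminant = (4)^2 - 4*-97 = 404.0
Eigenvalues: lambda_1 = -8.0499, lambda_2 = 12.0499
The function is not concave.

0


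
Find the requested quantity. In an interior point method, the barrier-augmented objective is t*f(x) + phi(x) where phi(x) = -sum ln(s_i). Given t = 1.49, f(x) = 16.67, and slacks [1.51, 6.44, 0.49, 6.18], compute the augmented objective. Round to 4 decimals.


Step 1: Compute log-barrier.
ln values: [0.4121, 1.8625, -0.7133, 1.8213]
phi = -(0.4121 + 1.8625 - 0.7133 + 1.8213) = -3.3826
Step 2: Compute augmented objective.
t*f(x) = 1.49*16.67 = 24.8383
Total = 24.8383 - 3.3826 = 21.4557


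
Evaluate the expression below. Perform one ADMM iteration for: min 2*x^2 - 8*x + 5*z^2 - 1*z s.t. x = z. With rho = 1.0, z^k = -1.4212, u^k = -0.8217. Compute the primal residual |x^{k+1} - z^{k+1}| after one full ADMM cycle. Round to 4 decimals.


ADMM iteration with rho = 1.0, z^k = -1.4212, u^k = -0.8217
Step 1: x-update.
Minimize 2*x^2 - 8*x + (1.0/2)*(x + 1.4212 - 0.8217)^2
FOC: (2*2 + 1.0)*x = 8 + 1.0*(-1.4212 + 0.8217)
x^{k+1} = 1.4801
Step 2: z-update.
Minimize 5*z^2 - 1*z + (1.0/2)*(1.4801 - z - 0.8217)^2
FOC: (2*5 + 1.0)*z = 1 + 1.0*(1.4801 - 0.8217)
z^{k+1} = 0.1508
Step 3: u-update.
u^{k+1} = -0.8217 + 1.4801 - 0.1508 = 0.5076
Step 4: Primal residual = |1.4801 - 0.1508| = 1.3293


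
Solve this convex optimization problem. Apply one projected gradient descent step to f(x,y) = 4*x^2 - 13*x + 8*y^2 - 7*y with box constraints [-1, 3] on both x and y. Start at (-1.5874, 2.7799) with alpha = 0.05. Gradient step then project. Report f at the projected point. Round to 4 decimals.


Step 1: Compute gradient at (-1.5874, 2.7799).
grad_x = 2*4*-1.5874 - 13 = -25.6992
grad_y = 2*8*2.7799 - 7 = 37.4784
Step 2: Gradient step.
x_raw = -1.5874 - 0.05*-25.6992 = -0.3024
y_raw = 2.7799 - 0.05*37.4784 = 0.906
Step 3: Project onto [-1, 3].
x_proj = clip(-0.3024) = -0.3024
y_proj = clip(0.906) = 0.906
Step 4: Evaluate f.
f(-0.3024, 0.906) = 4.5221


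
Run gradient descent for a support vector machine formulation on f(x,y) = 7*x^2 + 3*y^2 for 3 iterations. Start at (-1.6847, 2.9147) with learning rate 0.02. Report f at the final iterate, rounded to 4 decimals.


Gradient descent on f(x,y) = 7*x^2 + 3*y^2.
Starting point: (-1.6847, 2.9147), alpha = 0.02
Step 1: grad_x = 2*7*-1.6847 = -23.5858, grad_y = 2*3*2.9147 = 17.4882
  x_1 = -1.6847 - 0.02*-23.5858 = -1.213
  y_1 = 2.9147 - 0.02*17.4882 = 2.5649
Step 2: grad_x = 2*7*-1.213 = -16.9818, grad_y = 2*3*2.5649 = 15.3896
  x_2 = -1.213 - 0.02*-16.9818 = -0.8733
  y_2 = 2.5649 - 0.02*15.3896 = 2.2571
Step 3: grad_x = 2*7*-0.8733 = -12.2269, grad_y = 2*3*2.2571 = 13.5429
  x_3 = -0.8733 - 0.02*-12.2269 = -0.6288
  y_3 = 2.2571 - 0.02*13.5429 = 1.9863
f(-0.6288, 1.9863) = 7*(-0.6288)^2 + 3*1.9863^2 = 14.6038


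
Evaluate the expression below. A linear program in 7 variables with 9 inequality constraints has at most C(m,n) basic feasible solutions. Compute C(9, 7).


Each vertex corresponds to some choice of n active constraints out of m, so the number of vertices is at most C(m, n) = m! / (n!(m-n)!).
m = 9, n = 7
Numerator: 9 * 8 * 7 * 6 * 5 * 4 * 3
Denominator: 7! = 5040
C(9, 7) = 36


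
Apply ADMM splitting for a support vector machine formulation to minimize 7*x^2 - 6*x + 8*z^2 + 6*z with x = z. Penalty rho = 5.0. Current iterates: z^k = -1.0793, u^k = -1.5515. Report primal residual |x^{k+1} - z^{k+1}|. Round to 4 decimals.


ADMM iteration with rho = 5.0, z^k = -1.0793, u^k = -1.5515
Step 1: x-update.
Minimize 7*x^2 - 6*x + (5.0/2)*(x + 1.0793 - 1.5515)^2
FOC: (2*7 + 5.0)*x = 6 + 5.0*(-1.0793 + 1.5515)
x^{k+1} = 0.4401
Step 2: z-update.
Minimize 8*z^2 + 6*z + (5.0/2)*(0.4401 - z - 1.5515)^2
FOC: (2*8 + 5.0)*z = -6 + 5.0*(0.4401 - 1.5515)
z^{k+1} = -0.5503
Step 3: u-update.
u^{k+1} = -1.5515 + 0.4401 + 0.5503 = -0.5611
Step 4: Primal residual = |0.4401 + 0.5503| = 0.9904


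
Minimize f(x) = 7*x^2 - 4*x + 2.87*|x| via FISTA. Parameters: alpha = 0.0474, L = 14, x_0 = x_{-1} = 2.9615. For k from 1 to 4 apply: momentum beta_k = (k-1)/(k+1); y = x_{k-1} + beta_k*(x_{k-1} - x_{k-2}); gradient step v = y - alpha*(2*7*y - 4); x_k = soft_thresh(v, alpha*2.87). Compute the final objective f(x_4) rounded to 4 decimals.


FISTA on f(x) = 7*x^2 - 4*x + 2.87*|x|
L = 14, alpha = 0.0474
Iteration 1: beta = 0.0, y = 2.9615 + 0.0*(2.9615 - 2.9615) = 2.9615
  grad(y) = 37.461, v = y - alpha*grad = 1.1858
  prox(v) = soft_thresh(1.1858, 0.136) = 1.0498
Iteration 2: beta = 0.3333, y = 1.0498 + 0.3333*(1.0498 - 2.9615) = 0.4126
  grad(y) = 1.7761, v = y - alpha*grad = 0.3284
  prox(v) = soft_thresh(0.3284, 0.136) = 0.1924
Iteration 3: beta = 0.5, y = 0.1924 + 0.5*(0.1924 - 1.0498) = -0.2364
  grad(y) = -7.3092, v = y - alpha*grad = 0.1101
  prox(v) = soft_thresh(0.1101, 0.136) = 0.0
Iteration 4: beta = 0.6, y = 0.0 + 0.6*(0.0 - 0.1924) = -0.1154
  grad(y) = -5.6158, v = y - alpha*grad = 0.1508
  prox(v) = soft_thresh(0.1508, 0.136) = 0.0147
f(x_4) = 7*0.0147^2 - 4*0.0147 + 2.87*|0.0147| = -0.0151


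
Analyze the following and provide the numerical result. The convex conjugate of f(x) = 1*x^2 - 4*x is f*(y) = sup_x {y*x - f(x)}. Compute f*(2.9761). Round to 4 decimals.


f*(y) = sup_x {y*x - a*x^2 - b*x} = sup_x {(y-b)*x - a*x^2}
FOC: (y - b) - 2a*x = 0 => x* = (y - b)/(2a)
x* = (2.9761 + 4)/(2*1) = 3.4881
f*(2.9761) = (y-b)^2/(4a) = (2.9761 + 4)^2/(4*1)
= 48.666/4 = 12.1665


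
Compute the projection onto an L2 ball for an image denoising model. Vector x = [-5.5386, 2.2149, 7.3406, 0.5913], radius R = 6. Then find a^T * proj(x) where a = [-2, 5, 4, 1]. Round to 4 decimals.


Step 1: Compute ||x|| (intermediates to 6 decimals).
||x|| = sqrt((-5.5386)^2 + 2.2149^2 + 7.3406^2 + 0.5913^2) = 9.477126
Step 2: Project.
Since ||x|| > R, scale = R/||x|| = 6/9.477126 = 0.633103, proj(x) = scale * x
proj(x) = [-3.506504, 1.40226, 4.647356, 0.374354]
Step 3: Dot product.
a^T * proj(x) = -2*(-3.506504) + 5*1.40226 + 4*4.647356 + 1*0.374354 = 32.9881


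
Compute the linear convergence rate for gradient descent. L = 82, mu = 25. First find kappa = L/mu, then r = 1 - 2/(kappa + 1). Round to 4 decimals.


Step 1: Compute the condition number.
kappa = L/mu = 82/25 = 3.28
Step 2: Compute the convergence rate.
r = 1 - 2/(kappa + 1) = 1 - 2*mu/(L + mu) = (L - mu)/(L + mu) = 57/107 = 0.5327


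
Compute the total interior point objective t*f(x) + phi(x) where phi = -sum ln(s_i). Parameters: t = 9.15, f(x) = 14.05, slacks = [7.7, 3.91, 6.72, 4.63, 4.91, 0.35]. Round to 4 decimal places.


Step 1: Compute log-barrier.
ln values: [2.0412, 1.3635, 1.9051, 1.5326, 1.5913, -1.0498]
phi = -(2.0412 + 1.3635 + 1.9051 + 1.5326 + 1.5913 - 1.0498) = -7.3839
Step 2: Compute augmented objective.
t*f(x) = 9.15*14.05 = 128.5575
Total = 128.5575 - 7.3839 = 121.1736


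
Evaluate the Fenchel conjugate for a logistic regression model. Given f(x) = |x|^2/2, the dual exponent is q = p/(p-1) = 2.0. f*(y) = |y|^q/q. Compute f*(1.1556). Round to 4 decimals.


The conjugate exponent q satisfies 1/p + 1/q = 1.
p = 2, so q = 2/(2 - 1) = 2.0
|y|^q = 1.1556^2.0 = 1.3354
f*(1.1556) = 1.3354 / 2.0 = 0.6677


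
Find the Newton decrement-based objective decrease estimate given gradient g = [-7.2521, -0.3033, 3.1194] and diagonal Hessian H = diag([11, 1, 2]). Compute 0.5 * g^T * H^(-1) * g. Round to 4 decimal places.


Step 1: H is diagonal, so H^(-1) * g = [-0.6593, -0.3033, 1.5597].
Step 2: g^T H^(-1) g = sum_i g_i^2 / H_ii
  = (-7.2521)^2/11 + (-0.3033)^2/1 + (3.1194)^2/2
  = 4.7812 + 0.092 + 4.8653 = 9.7385
Step 3: Objective decrease = 0.5 * g^T H^(-1) g = 4.8692


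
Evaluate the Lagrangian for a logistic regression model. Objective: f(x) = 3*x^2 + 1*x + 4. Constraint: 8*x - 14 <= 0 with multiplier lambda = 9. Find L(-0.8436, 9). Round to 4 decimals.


Step 1: Evaluate f(x).
f(-0.8436) = 3*(-0.8436)^2 + 1*(-0.8436) + 4 = 5.2914
Step 2: Evaluate g(x).
g(-0.8436) = 8*-0.8436 - 14 = -20.7488
Step 3: Compute Lagrangian.
L = 5.2914 + 9*-20.7488 = -181.4478


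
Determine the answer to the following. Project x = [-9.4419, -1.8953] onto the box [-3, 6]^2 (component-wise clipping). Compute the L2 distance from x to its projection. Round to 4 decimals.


Project each component onto [-3, 6].
clip(-9.4419) = -3.0, clip(-1.8953) = -1.8953
Projection = [-3.0, -1.8953]
Squared diffs: [41.4981, 0.0]
Distance = sqrt(41.4981) = 6.4419


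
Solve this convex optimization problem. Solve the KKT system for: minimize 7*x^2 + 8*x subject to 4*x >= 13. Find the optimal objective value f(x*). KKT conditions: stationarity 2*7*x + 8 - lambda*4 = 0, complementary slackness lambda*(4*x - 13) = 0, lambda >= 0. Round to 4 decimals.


Step 1: Try lambda = 0 (constraint inactive).
x_unc = -8/(2*7) = -0.5714
Check: 4*-0.5714 = -2.2856 < 13 -- violated!
Step 2: Constraint must be active: 4*x = 13
x* = 13/4 = 3.25
lambda = (2*7*3.25 + 8)/4 = 13.375
Step 3: Compute optimal value.
f(x*) = 7*3.25^2 + 8*3.25 = 99.9375


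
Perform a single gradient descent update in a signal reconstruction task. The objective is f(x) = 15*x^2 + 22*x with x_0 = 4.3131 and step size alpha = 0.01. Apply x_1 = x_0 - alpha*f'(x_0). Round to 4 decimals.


We compute the gradient at x_0 and apply the update.
f'(x) = 30*x + 22
f'(4.3131) = 30*4.3131 + 22 = 151.393
x_1 = 4.3131 - 0.01*151.393 = 2.7992


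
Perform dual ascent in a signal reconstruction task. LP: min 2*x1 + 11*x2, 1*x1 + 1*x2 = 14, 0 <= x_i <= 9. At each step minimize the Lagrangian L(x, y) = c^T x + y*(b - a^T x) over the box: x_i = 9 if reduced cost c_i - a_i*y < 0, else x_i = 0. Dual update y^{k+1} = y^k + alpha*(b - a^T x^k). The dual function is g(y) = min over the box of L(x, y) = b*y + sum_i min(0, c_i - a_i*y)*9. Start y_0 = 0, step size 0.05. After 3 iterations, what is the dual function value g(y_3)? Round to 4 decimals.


Dual ascent for LP: min 2*x1 + 11*x2, 1*x1 + 1*x2 = 14, 0 <= x_i <= 9
Step 1: y^k = 0.0, reduced costs: (2.0, 11.0)
  x^k = (0.0, 0.0), subgradient = b - a^T x = 14.0
  y^{k+1} = 0.0 + 0.05*14.0 = 0.7
Step 2: y^k = 0.7, reduced costs: (1.3, 10.3)
  x^k = (0.0, 0.0), subgradient = b - a^T x = 14.0
  y^{k+1} = 0.7 + 0.05*14.0 = 1.4
Step 3: y^k = 1.4, reduced costs: (0.6, 9.6)
  x^k = (0.0, 0.0), subgradient = b - a^T x = 14.0
  y^{k+1} = 1.4 + 0.05*14.0 = 2.1
Dual objective at y_3 = 2.1: reduced costs (-0.1, 8.9), box minimizer x = (9.0, 0.0)
g(y_3) = b*y + (c1 - a1*y)*x1 + (c2 - a2*y)*x2 = 14*2.1 + (-0.1)*9.0 + 8.9*0.0 = 29.4 - 0.9 + 0.0 = 28.5


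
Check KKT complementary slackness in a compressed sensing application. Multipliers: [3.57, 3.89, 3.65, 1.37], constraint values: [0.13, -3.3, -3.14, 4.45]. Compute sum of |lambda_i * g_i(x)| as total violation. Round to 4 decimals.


KKT complementary slackness check:
lambda_1 * g_1 = 3.57 * 0.13 = 0.4641
lambda_2 * g_2 = 3.89 * -3.3 = -12.837
lambda_3 * g_3 = 3.65 * -3.14 = -11.461
lambda_4 * g_4 = 1.37 * 4.45 = 6.0965
Total violation = 0.4641 + 12.837 + 11.461 + 6.0965 = 30.8586


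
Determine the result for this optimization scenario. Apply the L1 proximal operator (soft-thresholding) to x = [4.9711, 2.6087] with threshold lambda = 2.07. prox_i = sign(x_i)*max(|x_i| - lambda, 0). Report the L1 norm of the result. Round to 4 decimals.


Soft-thresholding with lambda = 2.07:
prox(4.9711) = sign(4.9711)*max(|4.9711| - 2.07, 0) = 2.9011
prox(2.6087) = sign(2.6087)*max(|2.6087| - 2.07, 0) = 0.5387
prox(x) = [2.9011, 0.5387]
||prox(x)||_1 = 2.9011 + 0.5387 = 3.4398


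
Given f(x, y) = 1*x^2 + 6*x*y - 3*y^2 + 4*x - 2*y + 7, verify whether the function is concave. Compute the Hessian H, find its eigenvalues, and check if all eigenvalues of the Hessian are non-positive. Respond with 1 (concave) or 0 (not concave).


The Hessian of f(x,y) = 1*x^2 + 6*x*y - 3*y^2 + 4*x - 2*y + 7 is:
H = [[2, 6], [6, -6]]
Trace = 2 - 6 = -4
Determinant = 2*-6 - (6)^2 = -48
Discriminant = (-4)^2 - 4*-48 = 208.0
Eigenvalues: lambda_1 = -9.2111, lambda_2 = 5.2111
The function is not concave.

0


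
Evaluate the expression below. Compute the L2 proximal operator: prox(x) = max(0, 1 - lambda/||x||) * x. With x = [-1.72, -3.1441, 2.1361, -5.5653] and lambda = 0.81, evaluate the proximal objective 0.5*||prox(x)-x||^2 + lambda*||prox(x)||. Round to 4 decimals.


Step 1: Compute ||x||.
||x|| = 6.9555
Step 2: Compute scaling factor.
scale = max(0, 1 - 0.81/6.9555) = 0.8835
Step 3: prox(x) = [-1.5197, -2.778, 1.8873, -4.9172]
||prox(x)|| = 6.1455
Step 4: Proximal objective.
0.5*||prox-x||^2 = 0.3281
lambda*||prox|| = 4.9779
Total = 5.3059


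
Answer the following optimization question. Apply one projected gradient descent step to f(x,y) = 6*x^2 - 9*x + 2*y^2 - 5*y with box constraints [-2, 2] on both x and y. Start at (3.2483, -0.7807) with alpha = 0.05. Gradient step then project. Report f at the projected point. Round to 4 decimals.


Step 1: Compute gradient at (3.2483, -0.7807).
grad_x = 2*6*3.2483 - 9 = 29.9796
grad_y = 2*2*-0.7807 - 5 = -8.1228
Step 2: Gradient step.
x_raw = 3.2483 - 0.05*29.9796 = 1.7493
y_raw = -0.7807 - 0.05*-8.1228 = -0.3746
Step 3: Project onto [-2, 2].
x_proj = clip(1.7493) = 1.7493
y_proj = clip(-0.3746) = -0.3746
Step 4: Evaluate f.
f(1.7493, -0.3746) = 4.7702


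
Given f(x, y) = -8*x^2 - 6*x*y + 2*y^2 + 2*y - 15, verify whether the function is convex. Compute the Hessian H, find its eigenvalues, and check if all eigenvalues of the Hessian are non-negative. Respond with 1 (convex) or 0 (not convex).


The Hessian of f(x,y) = -8*x^2 - 6*x*y + 2*y^2 + 2*y - 15 is:
H = [[-16, -6], [-6, 4]]
Trace = -16 + 4 = -12
Determinant = -16*4 - (-6)^2 = -100
Discriminant = (-12)^2 - 4*-100 = 544.0
Eigenvalues: lambda_1 = -17.6619, lambda_2 = 5.6619
The function is not convex.

0


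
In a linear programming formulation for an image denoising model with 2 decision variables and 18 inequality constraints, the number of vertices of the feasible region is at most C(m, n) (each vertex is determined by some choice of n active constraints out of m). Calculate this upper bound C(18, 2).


Each vertex corresponds to some choice of n active constraints out of m, so the number of vertices is at most C(m, n) = m! / (n!(m-n)!).
m = 18, n = 2
Numerator: 18 * 17
Denominator: 2! = 2
C(18, 2) = 153


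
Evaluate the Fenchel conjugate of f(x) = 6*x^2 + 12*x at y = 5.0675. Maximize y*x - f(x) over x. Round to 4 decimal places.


f*(y) = sup_x {y*x - a*x^2 - b*x} = sup_x {(y-b)*x - a*x^2}
FOC: (y - b) - 2a*x = 0 => x* = (y - b)/(2a)
x* = (5.0675 - 12)/(2*6) = -0.5777
f*(5.0675) = (y-b)^2/(4a) = (5.0675 - 12)^2/(4*6)
= 48.0596/24 = 2.0025


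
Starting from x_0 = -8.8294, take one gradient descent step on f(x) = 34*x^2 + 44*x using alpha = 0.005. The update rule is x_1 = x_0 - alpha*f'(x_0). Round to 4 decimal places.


We compute the gradient at x_0 and apply the update.
f'(x) = 68*x + 44
f'(-8.8294) = 68*-8.8294 + 44 = -556.3992
x_1 = -8.8294 - 0.005*-556.3992 = -6.0474


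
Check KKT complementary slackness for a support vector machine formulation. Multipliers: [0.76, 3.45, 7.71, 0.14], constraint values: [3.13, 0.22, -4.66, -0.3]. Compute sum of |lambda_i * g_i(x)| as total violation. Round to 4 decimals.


KKT complementary slackness check:
lambda_1 * g_1 = 0.76 * 3.13 = 2.3788
lambda_2 * g_2 = 3.45 * 0.22 = 0.759
lambda_3 * g_3 = 7.71 * -4.66 = -35.9286
lambda_4 * g_4 = 0.14 * -0.3 = -0.042
Total violation = 2.3788 + 0.759 + 35.9286 + 0.042 = 39.1084


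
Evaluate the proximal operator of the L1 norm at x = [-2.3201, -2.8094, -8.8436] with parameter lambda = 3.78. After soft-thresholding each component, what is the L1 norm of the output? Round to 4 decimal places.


Soft-thresholding with lambda = 3.78:
prox(-2.3201) = sign(-2.3201)*max(|-2.3201| - 3.78, 0) = 0.0
prox(-2.8094) = sign(-2.8094)*max(|-2.8094| - 3.78, 0) = 0.0
prox(-8.8436) = sign(-8.8436)*max(|-8.8436| - 3.78, 0) = -5.0636
prox(x) = [0.0, 0.0, -5.0636]
||prox(x)||_1 = 0.0 + 0.0 + 5.0636 = 5.0636


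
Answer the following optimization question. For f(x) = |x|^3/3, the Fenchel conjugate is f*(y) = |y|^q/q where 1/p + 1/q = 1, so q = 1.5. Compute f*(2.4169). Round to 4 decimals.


The conjugate exponent q satisfies 1/p + 1/q = 1.
p = 3, so q = 3/(3 - 1) = 1.5
|y|^q = 2.4169^1.5 = 3.7574
f*(2.4169) = 3.7574 / 1.5 = 2.5049


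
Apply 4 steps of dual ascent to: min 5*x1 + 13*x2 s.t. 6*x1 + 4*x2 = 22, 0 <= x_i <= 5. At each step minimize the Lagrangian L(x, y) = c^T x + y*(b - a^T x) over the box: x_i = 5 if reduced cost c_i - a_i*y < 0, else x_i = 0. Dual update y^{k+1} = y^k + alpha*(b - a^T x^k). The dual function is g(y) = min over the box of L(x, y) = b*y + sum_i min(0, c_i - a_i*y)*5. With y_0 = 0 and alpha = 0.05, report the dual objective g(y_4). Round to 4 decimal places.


Dual ascent for LP: min 5*x1 + 13*x2, 6*x1 + 4*x2 = 22, 0 <= x_i <= 5
Step 1: y^k = 0.0, reduced costs: (5.0, 13.0)
  x^k = (0.0, 0.0), subgradient = b - a^T x = 22.0
  y^{k+1} = 0.0 + 0.05*22.0 = 1.1
Step 2: y^k = 1.1, reduced costs: (-1.6, 8.6)
  x^k = (5.0, 0.0), subgradient = b - a^T x = -8.0
  y^{k+1} = 1.1 + 0.05*-8.0 = 0.7
Step 3: y^k = 0.7, reduced costs: (0.8, 10.2)
  x^k = (0.0, 0.0), subgradient = b - a^T x = 22.0
  y^{k+1} = 0.7 + 0.05*22.0 = 1.8
Step 4: y^k = 1.8, reduced costs: (-5.8, 5.8)
  x^k = (5.0, 0.0), subgradient = b - a^T x = -8.0
  y^{k+1} = 1.8 + 0.05*-8.0 = 1.4
Dual objective at y_4 = 1.4: reduced costs (-3.4, 7.4), box minimizer x = (5.0, 0.0)
g(y_4) = b*y + (c1 - a1*y)*x1 + (c2 - a2*y)*x2 = 22*1.4 + (-3.4)*5.0 + 7.4*0.0 = 30.8 - 17.0 + 0.0 = 13.8


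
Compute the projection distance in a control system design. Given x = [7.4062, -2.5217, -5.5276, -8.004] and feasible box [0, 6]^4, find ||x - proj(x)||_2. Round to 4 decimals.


Project each component onto [0, 6].
clip(7.4062) = 6.0, clip(-2.5217) = 0.0, clip(-5.5276) = 0.0, clip(-8.004) = 0.0
Projection = [6.0, 0.0, 0.0, 0.0]
Squared diffs: [1.9774, 6.359, 30.5544, 64.064]
Distance = sqrt(102.9548) = 10.1467


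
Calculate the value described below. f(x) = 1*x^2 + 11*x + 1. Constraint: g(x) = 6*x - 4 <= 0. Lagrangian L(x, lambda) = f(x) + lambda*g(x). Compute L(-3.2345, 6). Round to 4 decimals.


Step 1: Evaluate f(x).
f(-3.2345) = 1*(-3.2345)^2 + 11*(-3.2345) + 1 = -24.1175
Step 2: Evaluate g(x).
g(-3.2345) = 6*-3.2345 - 4 = -23.407
Step 3: Compute Lagrangian.
L = -24.1175 + 6*-23.407 = -164.5595


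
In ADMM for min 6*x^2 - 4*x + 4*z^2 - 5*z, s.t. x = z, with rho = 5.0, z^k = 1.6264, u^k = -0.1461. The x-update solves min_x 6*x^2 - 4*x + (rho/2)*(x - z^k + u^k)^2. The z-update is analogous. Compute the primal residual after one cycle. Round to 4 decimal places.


ADMM iteration with rho = 5.0, z^k = 1.6264, u^k = -0.1461
Step 1: x-update.
Minimize 6*x^2 - 4*x + (5.0/2)*(x - 1.6264 - 0.1461)^2
FOC: (2*6 + 5.0)*x = 4 + 5.0*(1.6264 + 0.1461)
x^{k+1} = 0.7566
Step 2: z-update.
Minimize 4*z^2 - 5*z + (5.0/2)*(0.7566 - z - 0.1461)^2
FOC: (2*4 + 5.0)*z = 5 + 5.0*(0.7566 - 0.1461)
z^{k+1} = 0.6194
Step 3: u-update.
u^{k+1} = -0.1461 + 0.7566 - 0.6194 = -0.0089
Step 4: Primal residual = |0.7566 - 0.6194| = 0.1372


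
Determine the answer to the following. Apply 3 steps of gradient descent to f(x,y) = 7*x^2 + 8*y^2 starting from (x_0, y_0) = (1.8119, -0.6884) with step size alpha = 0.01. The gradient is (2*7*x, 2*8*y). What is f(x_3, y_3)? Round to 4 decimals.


Gradient descent on f(x,y) = 7*x^2 + 8*y^2.
Starting point: (1.8119, -0.6884), alpha = 0.01
Step 1: grad_x = 2*7*1.8119 = 25.3666, grad_y = 2*8*-0.6884 = -11.0144
  x_1 = 1.8119 - 0.01*25.3666 = 1.5582
  y_1 = -0.6884 - 0.01*-11.0144 = -0.5783
Step 2: grad_x = 2*7*1.5582 = 21.8153, grad_y = 2*8*-0.5783 = -9.2521
  x_2 = 1.5582 - 0.01*21.8153 = 1.3401
  y_2 = -0.5783 - 0.01*-9.2521 = -0.4857
Step 3: grad_x = 2*7*1.3401 = 18.7611, grad_y = 2*8*-0.4857 = -7.7718
  x_3 = 1.3401 - 0.01*18.7611 = 1.1525
  y_3 = -0.4857 - 0.01*-7.7718 = -0.408
f(1.1525, -0.408) = 7*1.1525^2 + 8*(-0.408)^2 = 10.6291


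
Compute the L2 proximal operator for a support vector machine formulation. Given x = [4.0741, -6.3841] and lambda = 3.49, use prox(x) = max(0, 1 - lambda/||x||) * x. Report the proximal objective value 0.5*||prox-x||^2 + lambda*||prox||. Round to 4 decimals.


Step 1: Compute ||x||.
||x|| = 7.5733
Step 2: Compute scaling factor.
scale = max(0, 1 - 3.49/7.5733) = 0.5392
Step 3: prox(x) = [2.1966, -3.4421]
||prox(x)|| = 4.0833
Step 4: Proximal objective.
0.5*||prox-x||^2 = 6.0901
lambda*||prox|| = 14.2507
Total = 20.3408


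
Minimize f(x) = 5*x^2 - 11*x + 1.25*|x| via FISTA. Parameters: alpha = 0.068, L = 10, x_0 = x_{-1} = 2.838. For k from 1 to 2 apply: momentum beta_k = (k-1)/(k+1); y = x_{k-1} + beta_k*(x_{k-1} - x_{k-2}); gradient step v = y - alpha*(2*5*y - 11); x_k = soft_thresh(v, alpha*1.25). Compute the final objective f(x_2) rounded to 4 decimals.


FISTA on f(x) = 5*x^2 - 11*x + 1.25*|x|
L = 10, alpha = 0.068
Iteration 1: beta = 0.0, y = 2.838 + 0.0*(2.838 - 2.838) = 2.838
  grad(y) = 17.38, v = y - alpha*grad = 1.6562
  prox(v) = soft_thresh(1.6562, 0.085) = 1.5712
Iteration 2: beta = 0.3333, y = 1.5712 + 0.3333*(1.5712 - 2.838) = 1.1489
  grad(y) = 0.4888, v = y - alpha*grad = 1.1156
  prox(v) = soft_thresh(1.1156, 0.085) = 1.0306
f(x_2) = 5*1.0306^2 - 11*1.0306 + 1.25*|1.0306| = -4.7376


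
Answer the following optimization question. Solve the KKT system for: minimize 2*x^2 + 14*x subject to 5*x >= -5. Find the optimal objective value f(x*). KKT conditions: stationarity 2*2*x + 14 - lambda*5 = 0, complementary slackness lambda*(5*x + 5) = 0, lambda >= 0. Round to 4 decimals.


Step 1: Try lambda = 0 (constraint inactive).
x_unc = -14/(2*2) = -3.5
Check: 5*-3.5 = -17.5 < -5 -- violated!
Step 2: Constraint must be active: 5*x = -5
x* = -5/5 = -1.0
lambda = (2*2*(-1.0) + 14)/5 = 2.0
Step 3: Compute optimal value.
f(x*) = 2*(-1.0)^2 + 14*(-1.0) = -12.0


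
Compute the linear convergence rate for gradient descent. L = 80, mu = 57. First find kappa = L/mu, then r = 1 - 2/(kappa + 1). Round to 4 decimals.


Step 1: Compute the condition number.
kappa = L/mu = 80/57 = 1.4035
Step 2: Compute the convergence rate.
r = 1 - 2/(kappa + 1) = 1 - 2*mu/(L + mu) = (L - mu)/(L + mu) = 23/137 = 0.1679


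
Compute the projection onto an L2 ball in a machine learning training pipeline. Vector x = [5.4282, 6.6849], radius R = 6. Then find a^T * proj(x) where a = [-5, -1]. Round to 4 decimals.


Step 1: Compute ||x|| (intermediates to 6 decimals).
||x|| = sqrt(5.4282^2 + 6.6849^2) = 8.611228
Step 2: Project.
Since ||x|| > R, scale = R/||x|| = 6/8.611228 = 0.696765, proj(x) = scale * x
proj(x) = [3.78218, 4.657804]
Step 3: Dot product.
a^T * proj(x) = -5*3.78218 - 1*4.657804 = -23.5687


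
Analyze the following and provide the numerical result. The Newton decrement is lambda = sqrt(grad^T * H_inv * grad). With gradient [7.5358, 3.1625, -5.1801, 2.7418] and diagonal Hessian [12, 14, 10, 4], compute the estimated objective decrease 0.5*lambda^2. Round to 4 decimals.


Step 1: H is diagonal, so H^(-1) * g = [0.628, 0.2259, -0.518, 0.6855].
Step 2: g^T H^(-1) g = sum_i g_i^2 / H_ii
  = (7.5358)^2/12 + (3.1625)^2/14 + (-5.1801)^2/10 + (2.7418)^2/4
  = 4.7324 + 0.7144 + 2.6833 + 1.8794 = 10.0095
Step 3: Objective decrease = 0.5 * g^T H^(-1) g = 5.0047


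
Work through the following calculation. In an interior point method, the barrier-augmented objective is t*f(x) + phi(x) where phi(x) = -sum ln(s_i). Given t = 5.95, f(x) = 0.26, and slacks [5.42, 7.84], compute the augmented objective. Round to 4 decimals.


Step 1: Compute log-barrier.
ln values: [1.6901, 2.0592]
phi = -(1.6901 + 2.0592) = -3.7493
Step 2: Compute augmented objective.
t*f(x) = 5.95*0.26 = 1.547
Total = 1.547 - 3.7493 = -2.2023


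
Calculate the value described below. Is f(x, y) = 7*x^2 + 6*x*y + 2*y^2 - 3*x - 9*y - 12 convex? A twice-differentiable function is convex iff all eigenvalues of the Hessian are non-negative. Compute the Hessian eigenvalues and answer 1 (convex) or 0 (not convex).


The Hessian of f(x,y) = 7*x^2 + 6*x*y + 2*y^2 - 3*x - 9*y - 12 is:
H = [[14, 6], [6, 4]]
Trace = 14 + 4 = 18
Determinant = 14*4 - (6)^2 = 20
Discriminant = (18)^2 - 4*20 = 244.0
Eigenvalues: lambda_1 = 1.1898, lambda_2 = 16.8102
The function is convex.

1


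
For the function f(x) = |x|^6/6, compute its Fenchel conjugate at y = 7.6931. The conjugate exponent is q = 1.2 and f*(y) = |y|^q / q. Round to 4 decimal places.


The conjugate exponent q satisfies 1/p + 1/q = 1.
p = 6, so q = 6/(6 - 1) = 1.2
|y|^q = 7.6931^1.2 = 11.5697
f*(7.6931) = 11.5697 / 1.2 = 9.6414


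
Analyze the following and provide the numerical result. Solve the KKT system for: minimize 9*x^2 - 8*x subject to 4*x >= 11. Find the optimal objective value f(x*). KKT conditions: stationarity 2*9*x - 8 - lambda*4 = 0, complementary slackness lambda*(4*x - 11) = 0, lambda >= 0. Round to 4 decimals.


Step 1: Try lambda = 0 (constraint inactive).
x_unc = 8/(2*9) = 0.4444
Check: 4*0.4444 = 1.7776 < 11 -- violated!
Step 2: Constraint must be active: 4*x = 11
x* = 11/4 = 2.75
lambda = (2*9*2.75 - 8)/4 = 10.375
Step 3: Compute optimal value.
f(x*) = 9*2.75^2 - 8*2.75 = 46.0625


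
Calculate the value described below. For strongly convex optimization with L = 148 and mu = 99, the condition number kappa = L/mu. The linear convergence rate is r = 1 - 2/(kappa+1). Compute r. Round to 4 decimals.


Step 1: Compute the condition number.
kappa = L/mu = 148/99 = 1.4949
Step 2: Compute the convergence rate.
r = 1 - 2/(kappa + 1) = 1 - 2*mu/(L + mu) = (L - mu)/(L + mu) = 49/247 = 0.1984


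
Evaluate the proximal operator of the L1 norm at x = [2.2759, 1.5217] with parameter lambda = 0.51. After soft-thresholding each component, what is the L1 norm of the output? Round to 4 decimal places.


Soft-thresholding with lambda = 0.51:
prox(2.2759) = sign(2.2759)*max(|2.2759| - 0.51, 0) = 1.7659
prox(1.5217) = sign(1.5217)*max(|1.5217| - 0.51, 0) = 1.0117
prox(x) = [1.7659, 1.0117]
||prox(x)||_1 = 1.7659 + 1.0117 = 2.7776


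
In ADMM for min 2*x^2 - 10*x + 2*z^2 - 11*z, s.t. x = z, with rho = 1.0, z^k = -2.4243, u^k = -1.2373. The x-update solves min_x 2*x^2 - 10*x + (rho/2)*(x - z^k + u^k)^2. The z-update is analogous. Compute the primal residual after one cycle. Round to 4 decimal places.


ADMM iteration with rho = 1.0, z^k = -2.4243, u^k = -1.2373
Step 1: x-update.
Minimize 2*x^2 - 10*x + (1.0/2)*(x + 2.4243 - 1.2373)^2
FOC: (2*2 + 1.0)*x = 10 + 1.0*(-2.4243 + 1.2373)
x^{k+1} = 1.7626
Step 2: z-update.
Minimize 2*z^2 - 11*z + (1.0/2)*(1.7626 - z - 1.2373)^2
FOC: (2*2 + 1.0)*z = 11 + 1.0*(1.7626 - 1.2373)
z^{k+1} = 2.3051
Step 3: u-update.
u^{k+1} = -1.2373 + 1.7626 - 2.3051 = -1.7798
Step 4: Primal residual = |1.7626 - 2.3051| = 0.5425


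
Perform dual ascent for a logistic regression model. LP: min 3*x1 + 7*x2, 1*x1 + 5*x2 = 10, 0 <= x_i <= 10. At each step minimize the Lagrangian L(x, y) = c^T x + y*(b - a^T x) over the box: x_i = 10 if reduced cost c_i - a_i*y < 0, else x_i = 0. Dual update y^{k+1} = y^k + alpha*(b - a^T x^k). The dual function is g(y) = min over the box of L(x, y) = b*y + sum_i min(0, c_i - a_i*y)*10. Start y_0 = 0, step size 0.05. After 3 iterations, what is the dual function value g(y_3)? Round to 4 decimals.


Dual ascent for LP: min 3*x1 + 7*x2, 1*x1 + 5*x2 = 10, 0 <= x_i <= 10
Step 1: y^k = 0.0, reduced costs: (3.0, 7.0)
  x^k = (0.0, 0.0), subgradient = b - a^T x = 10.0
  y^{k+1} = 0.0 + 0.05*10.0 = 0.5
Step 2: y^k = 0.5, reduced costs: (2.5, 4.5)
  x^k = (0.0, 0.0), subgradient = b - a^T x = 10.0
  y^{k+1} = 0.5 + 0.05*10.0 = 1.0
Step 3: y^k = 1.0, reduced costs: (2.0, 2.0)
  x^k = (0.0, 0.0), subgradient = b - a^T x = 10.0
  y^{k+1} = 1.0 + 0.05*10.0 = 1.5
Dual objective at y_3 = 1.5: reduced costs (1.5, -0.5), box minimizer x = (0.0, 10.0)
g(y_3) = b*y + (c1 - a1*y)*x1 + (c2 - a2*y)*x2 = 10*1.5 + 1.5*0.0 + (-0.5)*10.0 = 15.0 + 0.0 - 5.0 = 10.0


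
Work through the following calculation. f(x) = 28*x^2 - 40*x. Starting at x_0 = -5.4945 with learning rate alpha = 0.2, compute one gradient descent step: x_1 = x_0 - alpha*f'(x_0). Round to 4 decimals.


We compute the gradient at x_0 and apply the update.
f'(x) = 56*x - 40
f'(-5.4945) = 56*-5.4945 - 40 = -347.692
x_1 = -5.4945 - 0.2*-347.692 = 64.0439


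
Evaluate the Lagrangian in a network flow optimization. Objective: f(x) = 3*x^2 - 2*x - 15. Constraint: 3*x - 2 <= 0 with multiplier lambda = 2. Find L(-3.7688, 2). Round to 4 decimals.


Step 1: Evaluate f(x).
f(-3.7688) = 3*(-3.7688)^2 - 2*(-3.7688) - 15 = 35.1492
Step 2: Evaluate g(x).
g(-3.7688) = 3*-3.7688 - 2 = -13.3064
Step 3: Compute Lagrangian.
L = 35.1492 + 2*-13.3064 = 8.5364


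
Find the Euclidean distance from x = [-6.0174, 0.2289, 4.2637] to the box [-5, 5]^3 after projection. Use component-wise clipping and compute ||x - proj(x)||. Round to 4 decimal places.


Project each component onto [-5, 5].
clip(-6.0174) = -5.0, clip(0.2289) = 0.2289, clip(4.2637) = 4.2637
Projection = [-5.0, 0.2289, 4.2637]
Squared diffs: [1.0351, 0.0, 0.0]
Distance = sqrt(1.0351) = 1.0174


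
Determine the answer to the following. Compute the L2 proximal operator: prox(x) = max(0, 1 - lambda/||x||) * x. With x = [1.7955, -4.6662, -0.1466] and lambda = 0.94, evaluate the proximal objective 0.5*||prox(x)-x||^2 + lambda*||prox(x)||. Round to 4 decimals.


Step 1: Compute ||x||.
||x|| = 5.0019
Step 2: Compute scaling factor.
scale = max(0, 1 - 0.94/5.0019) = 0.8121
Step 3: prox(x) = [1.4581, -3.7893, -0.119]
||prox(x)|| = 4.0619
Step 4: Proximal objective.
0.5*||prox-x||^2 = 0.4418
lambda*||prox|| = 3.8182
Total = 4.26


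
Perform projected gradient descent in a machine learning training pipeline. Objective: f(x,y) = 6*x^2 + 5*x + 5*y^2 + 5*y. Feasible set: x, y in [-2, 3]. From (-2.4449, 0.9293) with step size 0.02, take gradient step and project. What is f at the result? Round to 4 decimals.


Step 1: Compute gradient at (-2.4449, 0.9293).
grad_x = 2*6*-2.4449 + 5 = -24.3388
grad_y = 2*5*0.9293 + 5 = 14.293
Step 2: Gradient step.
x_raw = -2.4449 - 0.02*-24.3388 = -1.9581
y_raw = 0.9293 - 0.02*14.293 = 0.6434
Step 3: Project onto [-2, 3].
x_proj = clip(-1.9581) = -1.9581
y_proj = clip(0.6434) = 0.6434
Step 4: Evaluate f.
f(-1.9581, 0.6434) = 18.5022


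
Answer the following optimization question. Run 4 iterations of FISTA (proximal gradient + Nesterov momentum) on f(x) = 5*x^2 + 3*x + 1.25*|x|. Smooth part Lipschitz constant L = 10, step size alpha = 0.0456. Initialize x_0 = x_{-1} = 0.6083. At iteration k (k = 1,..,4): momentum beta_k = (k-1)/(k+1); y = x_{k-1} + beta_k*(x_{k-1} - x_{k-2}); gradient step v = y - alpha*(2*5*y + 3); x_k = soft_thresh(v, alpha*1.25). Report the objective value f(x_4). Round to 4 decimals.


FISTA on f(x) = 5*x^2 + 3*x + 1.25*|x|
L = 10, alpha = 0.0456
Iteration 1: beta = 0.0, y = 0.6083 + 0.0*(0.6083 - 0.6083) = 0.6083
  grad(y) = 9.083, v = y - alpha*grad = 0.1941
  prox(v) = soft_thresh(0.1941, 0.057) = 0.1371
Iteration 2: beta = 0.3333, y = 0.1371 + 0.3333*(0.1371 - 0.6083) = -0.0199
  grad(y) = 2.8005, v = y - alpha*grad = -0.1477
  prox(v) = soft_thresh(-0.1477, 0.057) = -0.0907
Iteration 3: beta = 0.5, y = -0.0907 + 0.5*(-0.0907 - 0.1371) = -0.2045
  grad(y) = 0.9547, v = y - alpha*grad = -0.2481
  prox(v) = soft_thresh(-0.2481, 0.057) = -0.1911
Iteration 4: beta = 0.6, y = -0.1911 + 0.6*(-0.1911 + 0.0907) = -0.2513
  grad(y) = 0.4868, v = y - alpha*grad = -0.2735
  prox(v) = soft_thresh(-0.2735, 0.057) = -0.2165
f(x_4) = 5*(-0.2165)^2 + 3*(-0.2165) + 1.25*|-0.2165| = -0.1445


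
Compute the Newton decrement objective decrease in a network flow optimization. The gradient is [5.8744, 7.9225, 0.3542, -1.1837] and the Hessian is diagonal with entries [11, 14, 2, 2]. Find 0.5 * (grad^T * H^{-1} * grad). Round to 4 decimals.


Step 1: H is diagonal, so H^(-1) * g = [0.534, 0.5659, 0.1771, -0.5919].
Step 2: g^T H^(-1) g = sum_i g_i^2 / H_ii
  = (5.8744)^2/11 + (7.9225)^2/14 + (0.3542)^2/2 + (-1.1837)^2/2
  = 3.1371 + 4.4833 + 0.0627 + 0.7006 = 8.3837
Step 3: Objective decrease = 0.5 * g^T H^(-1) g = 4.1919


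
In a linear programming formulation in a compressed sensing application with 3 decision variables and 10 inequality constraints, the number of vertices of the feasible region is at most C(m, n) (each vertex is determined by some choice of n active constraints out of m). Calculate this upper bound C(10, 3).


Each vertex corresponds to some choice of n active constraints out of m, so the number of vertices is at most C(m, n) = m! / (n!(m-n)!).
m = 10, n = 3
Numerator: 10 * 9 * 8
Denominator: 3! = 6
C(10, 3) = 120


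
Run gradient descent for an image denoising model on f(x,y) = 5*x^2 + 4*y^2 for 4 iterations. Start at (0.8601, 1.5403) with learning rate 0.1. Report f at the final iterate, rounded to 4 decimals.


Gradient descent on f(x,y) = 5*x^2 + 4*y^2.
Starting point: (0.8601, 1.5403), alpha = 0.1
Step 1: grad_x = 2*5*0.8601 = 8.601, grad_y = 2*4*1.5403 = 12.3224
  x_1 = 0.8601 - 0.1*8.601 = 0.0
  y_1 = 1.5403 - 0.1*12.3224 = 0.3081
Step 2: grad_x = 2*5*0.0 = 0.0, grad_y = 2*4*0.3081 = 2.4645
  x_2 = 0.0 - 0.1*0.0 = 0.0
  y_2 = 0.3081 - 0.1*2.4645 = 0.0616
Step 3: grad_x = 2*5*0.0 = 0.0, grad_y = 2*4*0.0616 = 0.4929
  x_3 = 0.0 - 0.1*0.0 = 0.0
  y_3 = 0.0616 - 0.1*0.4929 = 0.0123
Step 4: grad_x = 2*5*0.0 = 0.0, grad_y = 2*4*0.0123 = 0.0986
  x_4 = 0.0 - 0.1*0.0 = 0.0
  y_4 = 0.0123 - 0.1*0.0986 = 0.0025
f(0.0, 0.0025) = 5*0.0^2 + 4*0.0025^2 = 0.0


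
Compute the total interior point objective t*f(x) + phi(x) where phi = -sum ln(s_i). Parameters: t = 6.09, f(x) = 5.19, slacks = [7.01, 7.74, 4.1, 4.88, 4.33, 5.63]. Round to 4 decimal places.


Step 1: Compute log-barrier.
ln values: [1.9473, 2.0464, 1.411, 1.5851, 1.4656, 1.7281]
phi = -(1.9473 + 2.0464 + 1.411 + 1.5851 + 1.4656 + 1.7281) = -10.1835
Step 2: Compute augmented objective.
t*f(x) = 6.09*5.19 = 31.6071
Total = 31.6071 - 10.1835 = 21.4236


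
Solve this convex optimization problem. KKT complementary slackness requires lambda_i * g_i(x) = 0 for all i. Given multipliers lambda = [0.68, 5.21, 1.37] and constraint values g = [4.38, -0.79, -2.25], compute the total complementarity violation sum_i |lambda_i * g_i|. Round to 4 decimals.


KKT complementary slackness check:
lambda_1 * g_1 = 0.68 * 4.38 = 2.9784
lambda_2 * g_2 = 5.21 * -0.79 = -4.1159
lambda_3 * g_3 = 1.37 * -2.25 = -3.0825
Total violation = 2.9784 + 4.1159 + 3.0825 = 10.1768


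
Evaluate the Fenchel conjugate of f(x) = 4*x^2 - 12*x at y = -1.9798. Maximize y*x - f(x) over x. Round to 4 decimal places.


f*(y) = sup_x {y*x - a*x^2 - b*x} = sup_x {(y-b)*x - a*x^2}
FOC: (y - b) - 2a*x = 0 => x* = (y - b)/(2a)
x* = (-1.9798 + 12)/(2*4) = 1.2525
f*(-1.9798) = (y-b)^2/(4a) = (-1.9798 + 12)^2/(4*4)
= 100.4044/16 = 6.2753


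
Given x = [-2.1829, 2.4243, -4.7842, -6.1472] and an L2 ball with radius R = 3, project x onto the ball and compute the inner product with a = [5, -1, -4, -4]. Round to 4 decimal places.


Step 1: Compute ||x|| (intermediates to 6 decimals).
||x|| = sqrt((-2.1829)^2 + 2.4243^2 + (-4.7842)^2 + (-6.1472)^2) = 8.445053
Step 2: Project.
Since ||x|| > R, scale = R/||x|| = 3/8.445053 = 0.355238, proj(x) = scale * x
proj(x) = [-0.775449, 0.861203, -1.69953, -2.183719]
Step 3: Dot product.
a^T * proj(x) = 5*(-0.775449) - 1*0.861203 - 4*(-1.69953) - 4*(-2.183719) = 10.7945


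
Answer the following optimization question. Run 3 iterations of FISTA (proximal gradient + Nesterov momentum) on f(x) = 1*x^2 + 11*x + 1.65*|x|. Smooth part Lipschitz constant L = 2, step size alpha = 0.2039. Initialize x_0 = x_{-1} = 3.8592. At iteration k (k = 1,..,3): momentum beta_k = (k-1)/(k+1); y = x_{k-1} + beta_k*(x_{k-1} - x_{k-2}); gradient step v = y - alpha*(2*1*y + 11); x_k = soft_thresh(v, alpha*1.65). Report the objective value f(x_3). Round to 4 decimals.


FISTA on f(x) = 1*x^2 + 11*x + 1.65*|x|
L = 2, alpha = 0.2039
Iteration 1: beta = 0.0, y = 3.8592 + 0.0*(3.8592 - 3.8592) = 3.8592
  grad(y) = 18.7184, v = y - alpha*grad = 0.0425
  prox(v) = soft_thresh(0.0425, 0.3364) = 0.0
Iteration 2: beta = 0.3333, y = 0.0 + 0.3333*(0.0 - 3.8592) = -1.2864
  grad(y) = 8.4272, v = y - alpha*grad = -3.0047
  prox(v) = soft_thresh(-3.0047, 0.3364) = -2.6683
Iteration 3: beta = 0.5, y = -2.6683 + 0.5*(-2.6683 - 0.0) = -4.0024
  grad(y) = 2.9952, v = y - alpha*grad = -4.6131
  prox(v) = soft_thresh(-4.6131, 0.3364) = -4.2767
f(x_3) = 1*(-4.2767)^2 + 11*(-4.2767) + 1.65*|-4.2767| = -21.697


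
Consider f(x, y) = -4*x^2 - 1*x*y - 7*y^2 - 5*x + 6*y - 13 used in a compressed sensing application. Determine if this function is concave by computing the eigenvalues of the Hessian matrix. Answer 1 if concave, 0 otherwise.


The Hessian of f(x,y) = -4*x^2 - 1*x*y - 7*y^2 - 5*x + 6*y - 13 is:
H = [[-8, -1], [-1, -14]]
Trace = -8 - 14 = -22
Determinant = -8*-14 - (-1)^2 = 111
Discriminant = (-22)^2 - 4*111 = 40.0
Eigenvalues: lambda_1 = -14.1623, lambda_2 = -7.8377
The function is concave.

1


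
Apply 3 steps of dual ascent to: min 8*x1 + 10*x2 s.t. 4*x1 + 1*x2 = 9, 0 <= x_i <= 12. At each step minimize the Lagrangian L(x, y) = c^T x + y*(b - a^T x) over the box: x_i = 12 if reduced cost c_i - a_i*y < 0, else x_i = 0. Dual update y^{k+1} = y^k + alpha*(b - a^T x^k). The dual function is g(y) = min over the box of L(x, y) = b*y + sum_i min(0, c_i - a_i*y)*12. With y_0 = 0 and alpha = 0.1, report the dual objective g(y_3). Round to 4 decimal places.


Dual ascent for LP: min 8*x1 + 10*x2, 4*x1 + 1*x2 = 9, 0 <= x_i <= 12
Step 1: y^k = 0.0, reduced costs: (8.0, 10.0)
  x^k = (0.0, 0.0), subgradient = b - a^T x = 9.0
  y^{k+1} = 0.0 + 0.1*9.0 = 0.9
Step 2: y^k = 0.9, reduced costs: (4.4, 9.1)
  x^k = (0.0, 0.0), subgradient = b - a^T x = 9.0
  y^{k+1} = 0.9 + 0.1*9.0 = 1.8
Step 3: y^k = 1.8, reduced costs: (0.8, 8.2)
  x^k = (0.0, 0.0), subgradient = b - a^T x = 9.0
  y^{k+1} = 1.8 + 0.1*9.0 = 2.7
Dual objective at y_3 = 2.7: reduced costs (-2.8, 7.3), box minimizer x = (12.0, 0.0)
g(y_3) = b*y + (c1 - a1*y)*x1 + (c2 - a2*y)*x2 = 9*2.7 + (-2.8)*12.0 + 7.3*0.0 = 24.3 - 33.6 + 0.0 = -9.3
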